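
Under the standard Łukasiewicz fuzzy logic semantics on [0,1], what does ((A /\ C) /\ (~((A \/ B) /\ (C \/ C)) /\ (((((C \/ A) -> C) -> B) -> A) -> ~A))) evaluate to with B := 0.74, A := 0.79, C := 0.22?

(A /\ C) = min(0.79, 0.22) = 0.22
(A \/ B) = max(0.79, 0.74) = 0.79
(C \/ C) = max(0.22, 0.22) = 0.22
((A \/ B) /\ (C \/ C)) = min(0.79, 0.22) = 0.22
~((A \/ B) /\ (C \/ C)): Łukasiewicz ¬ gives 1 − 0.22 = 0.78
(C \/ A) = max(0.22, 0.79) = 0.79
((C \/ A) -> C): min(1, 1 − 0.79 + 0.22) = 0.43
(((C \/ A) -> C) -> B): min(1, 1 − 0.43 + 0.74) = 1
((((C \/ A) -> C) -> B) -> A): min(1, 1 − 1 + 0.79) = 0.79
~A: Łukasiewicz ¬ gives 1 − 0.79 = 0.21
(((((C \/ A) -> C) -> B) -> A) -> ~A): min(1, 1 − 0.79 + 0.21) = 0.42
(~((A \/ B) /\ (C \/ C)) /\ (((((C \/ A) -> C) -> B) -> A) -> ~A)) = min(0.78, 0.42) = 0.42
((A /\ C) /\ (~((A \/ B) /\ (C \/ C)) /\ (((((C \/ A) -> C) -> B) -> A) -> ~A))) = min(0.22, 0.42) = 0.22

0.22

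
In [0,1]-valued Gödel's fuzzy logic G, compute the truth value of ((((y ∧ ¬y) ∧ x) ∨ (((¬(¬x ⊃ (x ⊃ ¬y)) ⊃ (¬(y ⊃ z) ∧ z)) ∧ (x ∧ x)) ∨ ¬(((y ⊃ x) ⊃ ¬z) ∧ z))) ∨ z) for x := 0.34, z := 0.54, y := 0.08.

1.00

¬y: Gödel ¬ of 0.08 = 0 (operand ≠ 0)
(y ∧ ¬y) = min(0.08, 0) = 0
((y ∧ ¬y) ∧ x) = min(0, 0.34) = 0
¬x: Gödel ¬ of 0.34 = 0 (operand ≠ 0)
¬y: Gödel ¬ of 0.08 = 0 (operand ≠ 0)
(x ⊃ ¬y): 0.34 > 0, so result = 0
(¬x ⊃ (x ⊃ ¬y)): 0 ≤ 0, so result = 1
¬(¬x ⊃ (x ⊃ ¬y)): Gödel ¬ of 1 = 0 (operand ≠ 0)
(y ⊃ z): 0.08 ≤ 0.54, so result = 1
¬(y ⊃ z): Gödel ¬ of 1 = 0 (operand ≠ 0)
(¬(y ⊃ z) ∧ z) = min(0, 0.54) = 0
(¬(¬x ⊃ (x ⊃ ¬y)) ⊃ (¬(y ⊃ z) ∧ z)): 0 ≤ 0, so result = 1
(x ∧ x) = min(0.34, 0.34) = 0.34
((¬(¬x ⊃ (x ⊃ ¬y)) ⊃ (¬(y ⊃ z) ∧ z)) ∧ (x ∧ x)) = min(1, 0.34) = 0.34
(y ⊃ x): 0.08 ≤ 0.34, so result = 1
¬z: Gödel ¬ of 0.54 = 0 (operand ≠ 0)
((y ⊃ x) ⊃ ¬z): 1 > 0, so result = 0
(((y ⊃ x) ⊃ ¬z) ∧ z) = min(0, 0.54) = 0
¬(((y ⊃ x) ⊃ ¬z) ∧ z): Gödel ¬ of 0 = 1 (operand is 0)
(((¬(¬x ⊃ (x ⊃ ¬y)) ⊃ (¬(y ⊃ z) ∧ z)) ∧ (x ∧ x)) ∨ ¬(((y ⊃ x) ⊃ ¬z) ∧ z)) = max(0.34, 1) = 1
(((y ∧ ¬y) ∧ x) ∨ (((¬(¬x ⊃ (x ⊃ ¬y)) ⊃ (¬(y ⊃ z) ∧ z)) ∧ (x ∧ x)) ∨ ¬(((y ⊃ x) ⊃ ¬z) ∧ z))) = max(0, 1) = 1
((((y ∧ ¬y) ∧ x) ∨ (((¬(¬x ⊃ (x ⊃ ¬y)) ⊃ (¬(y ⊃ z) ∧ z)) ∧ (x ∧ x)) ∨ ¬(((y ⊃ x) ⊃ ¬z) ∧ z))) ∨ z) = max(1, 0.54) = 1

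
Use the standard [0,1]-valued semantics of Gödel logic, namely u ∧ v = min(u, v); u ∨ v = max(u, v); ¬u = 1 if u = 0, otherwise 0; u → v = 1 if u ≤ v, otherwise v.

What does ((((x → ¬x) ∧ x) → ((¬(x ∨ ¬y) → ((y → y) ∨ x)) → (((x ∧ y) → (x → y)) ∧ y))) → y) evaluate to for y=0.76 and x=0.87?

¬x: Gödel ¬ of 0.87 = 0 (operand ≠ 0)
(x → ¬x): 0.87 > 0, so result = 0
((x → ¬x) ∧ x) = min(0, 0.87) = 0
¬y: Gödel ¬ of 0.76 = 0 (operand ≠ 0)
(x ∨ ¬y) = max(0.87, 0) = 0.87
¬(x ∨ ¬y): Gödel ¬ of 0.87 = 0 (operand ≠ 0)
(y → y): 0.76 ≤ 0.76, so result = 1
((y → y) ∨ x) = max(1, 0.87) = 1
(¬(x ∨ ¬y) → ((y → y) ∨ x)): 0 ≤ 1, so result = 1
(x ∧ y) = min(0.87, 0.76) = 0.76
(x → y): 0.87 > 0.76, so result = 0.76
((x ∧ y) → (x → y)): 0.76 ≤ 0.76, so result = 1
(((x ∧ y) → (x → y)) ∧ y) = min(1, 0.76) = 0.76
((¬(x ∨ ¬y) → ((y → y) ∨ x)) → (((x ∧ y) → (x → y)) ∧ y)): 1 > 0.76, so result = 0.76
(((x → ¬x) ∧ x) → ((¬(x ∨ ¬y) → ((y → y) ∨ x)) → (((x ∧ y) → (x → y)) ∧ y))): 0 ≤ 0.76, so result = 1
((((x → ¬x) ∧ x) → ((¬(x ∨ ¬y) → ((y → y) ∨ x)) → (((x ∧ y) → (x → y)) ∧ y))) → y): 1 > 0.76, so result = 0.76

0.76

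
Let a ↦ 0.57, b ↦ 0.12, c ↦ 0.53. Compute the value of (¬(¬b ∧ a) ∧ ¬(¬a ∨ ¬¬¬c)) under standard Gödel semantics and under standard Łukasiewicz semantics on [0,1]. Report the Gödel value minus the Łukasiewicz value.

Gödel evaluation:
  ¬b: Gödel ¬ of 0.12 = 0 (operand ≠ 0)
  (¬b ∧ a) = min(0, 0.57) = 0
  ¬(¬b ∧ a): Gödel ¬ of 0 = 1 (operand is 0)
  ¬a: Gödel ¬ of 0.57 = 0 (operand ≠ 0)
  ¬c: Gödel ¬ of 0.53 = 0 (operand ≠ 0)
  ¬¬c: Gödel ¬ of 0 = 1 (operand is 0)
  ¬¬¬c: Gödel ¬ of 1 = 0 (operand ≠ 0)
  (¬a ∨ ¬¬¬c) = max(0, 0) = 0
  ¬(¬a ∨ ¬¬¬c): Gödel ¬ of 0 = 1 (operand is 0)
  (¬(¬b ∧ a) ∧ ¬(¬a ∨ ¬¬¬c)) = min(1, 1) = 1
  Gödel value = 1
Łukasiewicz evaluation:
  ¬b: Łukasiewicz ¬ gives 1 − 0.12 = 0.88
  (¬b ∧ a) = min(0.88, 0.57) = 0.57
  ¬(¬b ∧ a): Łukasiewicz ¬ gives 1 − 0.57 = 0.43
  ¬a: Łukasiewicz ¬ gives 1 − 0.57 = 0.43
  ¬c: Łukasiewicz ¬ gives 1 − 0.53 = 0.47
  ¬¬c: Łukasiewicz ¬ gives 1 − 0.47 = 0.53
  ¬¬¬c: Łukasiewicz ¬ gives 1 − 0.53 = 0.47
  (¬a ∨ ¬¬¬c) = max(0.43, 0.47) = 0.47
  ¬(¬a ∨ ¬¬¬c): Łukasiewicz ¬ gives 1 − 0.47 = 0.53
  (¬(¬b ∧ a) ∧ ¬(¬a ∨ ¬¬¬c)) = min(0.43, 0.53) = 0.43
  Łukasiewicz value = 0.43
Difference: 1 − 0.43 = 0.57

0.57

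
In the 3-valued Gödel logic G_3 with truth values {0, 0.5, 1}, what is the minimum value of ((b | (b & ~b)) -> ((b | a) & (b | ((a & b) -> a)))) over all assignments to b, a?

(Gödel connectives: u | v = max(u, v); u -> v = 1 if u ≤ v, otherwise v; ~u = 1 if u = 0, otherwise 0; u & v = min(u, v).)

1.00

Every assignment gives 1. For instance at b = 0, a = 0:
  ~b: Gödel ¬ of 0 = 1 (operand is 0)
  (b & ~b) = min(0, 1) = 0
  (b | (b & ~b)) = max(0, 0) = 0
  (b | a) = max(0, 0) = 0
  (a & b) = min(0, 0) = 0
  ((a & b) -> a): 0 ≤ 0, so result = 1
  (b | ((a & b) -> a)) = max(0, 1) = 1
  ((b | a) & (b | ((a & b) -> a))) = min(0, 1) = 0
  ((b | (b & ~b)) -> ((b | a) & (b | ((a & b) -> a)))): 0 ≤ 0, so result = 1
All 9 assignments give value 1 — the formula is a G_3-tautology.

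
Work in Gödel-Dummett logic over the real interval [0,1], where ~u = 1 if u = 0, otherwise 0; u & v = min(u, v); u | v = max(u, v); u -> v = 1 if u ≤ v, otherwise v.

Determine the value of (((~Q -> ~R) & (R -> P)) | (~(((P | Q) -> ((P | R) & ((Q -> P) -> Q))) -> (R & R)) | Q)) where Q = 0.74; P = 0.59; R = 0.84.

~Q: Gödel ¬ of 0.74 = 0 (operand ≠ 0)
~R: Gödel ¬ of 0.84 = 0 (operand ≠ 0)
(~Q -> ~R): 0 ≤ 0, so result = 1
(R -> P): 0.84 > 0.59, so result = 0.59
((~Q -> ~R) & (R -> P)) = min(1, 0.59) = 0.59
(P | Q) = max(0.59, 0.74) = 0.74
(P | R) = max(0.59, 0.84) = 0.84
(Q -> P): 0.74 > 0.59, so result = 0.59
((Q -> P) -> Q): 0.59 ≤ 0.74, so result = 1
((P | R) & ((Q -> P) -> Q)) = min(0.84, 1) = 0.84
((P | Q) -> ((P | R) & ((Q -> P) -> Q))): 0.74 ≤ 0.84, so result = 1
(R & R) = min(0.84, 0.84) = 0.84
(((P | Q) -> ((P | R) & ((Q -> P) -> Q))) -> (R & R)): 1 > 0.84, so result = 0.84
~(((P | Q) -> ((P | R) & ((Q -> P) -> Q))) -> (R & R)): Gödel ¬ of 0.84 = 0 (operand ≠ 0)
(~(((P | Q) -> ((P | R) & ((Q -> P) -> Q))) -> (R & R)) | Q) = max(0, 0.74) = 0.74
(((~Q -> ~R) & (R -> P)) | (~(((P | Q) -> ((P | R) & ((Q -> P) -> Q))) -> (R & R)) | Q)) = max(0.59, 0.74) = 0.74

0.74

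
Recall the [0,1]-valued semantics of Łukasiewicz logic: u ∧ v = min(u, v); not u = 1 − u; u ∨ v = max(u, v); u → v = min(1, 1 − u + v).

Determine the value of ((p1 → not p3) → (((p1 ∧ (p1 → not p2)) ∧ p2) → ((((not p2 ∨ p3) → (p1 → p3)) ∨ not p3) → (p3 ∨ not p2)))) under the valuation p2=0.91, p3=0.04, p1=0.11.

0.98

not p3: Łukasiewicz ¬ gives 1 − 0.04 = 0.96
(p1 → not p3): min(1, 1 − 0.11 + 0.96) = 1
not p2: Łukasiewicz ¬ gives 1 − 0.91 = 0.09
(p1 → not p2): min(1, 1 − 0.11 + 0.09) = 0.98
(p1 ∧ (p1 → not p2)) = min(0.11, 0.98) = 0.11
((p1 ∧ (p1 → not p2)) ∧ p2) = min(0.11, 0.91) = 0.11
not p2: Łukasiewicz ¬ gives 1 − 0.91 = 0.09
(not p2 ∨ p3) = max(0.09, 0.04) = 0.09
(p1 → p3): min(1, 1 − 0.11 + 0.04) = 0.93
((not p2 ∨ p3) → (p1 → p3)): min(1, 1 − 0.09 + 0.93) = 1
not p3: Łukasiewicz ¬ gives 1 − 0.04 = 0.96
(((not p2 ∨ p3) → (p1 → p3)) ∨ not p3) = max(1, 0.96) = 1
not p2: Łukasiewicz ¬ gives 1 − 0.91 = 0.09
(p3 ∨ not p2) = max(0.04, 0.09) = 0.09
((((not p2 ∨ p3) → (p1 → p3)) ∨ not p3) → (p3 ∨ not p2)): min(1, 1 − 1 + 0.09) = 0.09
(((p1 ∧ (p1 → not p2)) ∧ p2) → ((((not p2 ∨ p3) → (p1 → p3)) ∨ not p3) → (p3 ∨ not p2))): min(1, 1 − 0.11 + 0.09) = 0.98
((p1 → not p3) → (((p1 ∧ (p1 → not p2)) ∧ p2) → ((((not p2 ∨ p3) → (p1 → p3)) ∨ not p3) → (p3 ∨ not p2)))): min(1, 1 − 1 + 0.98) = 0.98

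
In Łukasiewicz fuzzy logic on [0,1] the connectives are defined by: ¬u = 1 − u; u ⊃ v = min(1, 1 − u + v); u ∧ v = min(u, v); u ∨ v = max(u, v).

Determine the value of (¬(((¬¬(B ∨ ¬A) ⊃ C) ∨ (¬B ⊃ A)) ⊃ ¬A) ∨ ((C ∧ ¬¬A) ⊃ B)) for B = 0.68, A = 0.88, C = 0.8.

¬A: Łukasiewicz ¬ gives 1 − 0.88 = 0.12
(B ∨ ¬A) = max(0.68, 0.12) = 0.68
¬(B ∨ ¬A): Łukasiewicz ¬ gives 1 − 0.68 = 0.32
¬¬(B ∨ ¬A): Łukasiewicz ¬ gives 1 − 0.32 = 0.68
(¬¬(B ∨ ¬A) ⊃ C): min(1, 1 − 0.68 + 0.8) = 1
¬B: Łukasiewicz ¬ gives 1 − 0.68 = 0.32
(¬B ⊃ A): min(1, 1 − 0.32 + 0.88) = 1
((¬¬(B ∨ ¬A) ⊃ C) ∨ (¬B ⊃ A)) = max(1, 1) = 1
¬A: Łukasiewicz ¬ gives 1 − 0.88 = 0.12
(((¬¬(B ∨ ¬A) ⊃ C) ∨ (¬B ⊃ A)) ⊃ ¬A): min(1, 1 − 1 + 0.12) = 0.12
¬(((¬¬(B ∨ ¬A) ⊃ C) ∨ (¬B ⊃ A)) ⊃ ¬A): Łukasiewicz ¬ gives 1 − 0.12 = 0.88
¬A: Łukasiewicz ¬ gives 1 − 0.88 = 0.12
¬¬A: Łukasiewicz ¬ gives 1 − 0.12 = 0.88
(C ∧ ¬¬A) = min(0.8, 0.88) = 0.8
((C ∧ ¬¬A) ⊃ B): min(1, 1 − 0.8 + 0.68) = 0.88
(¬(((¬¬(B ∨ ¬A) ⊃ C) ∨ (¬B ⊃ A)) ⊃ ¬A) ∨ ((C ∧ ¬¬A) ⊃ B)) = max(0.88, 0.88) = 0.88

0.88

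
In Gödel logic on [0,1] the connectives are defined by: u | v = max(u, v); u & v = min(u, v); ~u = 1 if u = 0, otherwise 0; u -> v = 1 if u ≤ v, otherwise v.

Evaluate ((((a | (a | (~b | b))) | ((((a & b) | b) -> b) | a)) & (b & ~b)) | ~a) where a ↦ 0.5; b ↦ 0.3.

0.00

~b: Gödel ¬ of 0.3 = 0 (operand ≠ 0)
(~b | b) = max(0, 0.3) = 0.3
(a | (~b | b)) = max(0.5, 0.3) = 0.5
(a | (a | (~b | b))) = max(0.5, 0.5) = 0.5
(a & b) = min(0.5, 0.3) = 0.3
((a & b) | b) = max(0.3, 0.3) = 0.3
(((a & b) | b) -> b): 0.3 ≤ 0.3, so result = 1
((((a & b) | b) -> b) | a) = max(1, 0.5) = 1
((a | (a | (~b | b))) | ((((a & b) | b) -> b) | a)) = max(0.5, 1) = 1
~b: Gödel ¬ of 0.3 = 0 (operand ≠ 0)
(b & ~b) = min(0.3, 0) = 0
(((a | (a | (~b | b))) | ((((a & b) | b) -> b) | a)) & (b & ~b)) = min(1, 0) = 0
~a: Gödel ¬ of 0.5 = 0 (operand ≠ 0)
((((a | (a | (~b | b))) | ((((a & b) | b) -> b) | a)) & (b & ~b)) | ~a) = max(0, 0) = 0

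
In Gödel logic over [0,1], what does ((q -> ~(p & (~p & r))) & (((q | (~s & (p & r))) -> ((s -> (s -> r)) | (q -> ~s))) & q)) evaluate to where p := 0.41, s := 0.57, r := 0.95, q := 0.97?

~p: Gödel ¬ of 0.41 = 0 (operand ≠ 0)
(~p & r) = min(0, 0.95) = 0
(p & (~p & r)) = min(0.41, 0) = 0
~(p & (~p & r)): Gödel ¬ of 0 = 1 (operand is 0)
(q -> ~(p & (~p & r))): 0.97 ≤ 1, so result = 1
~s: Gödel ¬ of 0.57 = 0 (operand ≠ 0)
(p & r) = min(0.41, 0.95) = 0.41
(~s & (p & r)) = min(0, 0.41) = 0
(q | (~s & (p & r))) = max(0.97, 0) = 0.97
(s -> r): 0.57 ≤ 0.95, so result = 1
(s -> (s -> r)): 0.57 ≤ 1, so result = 1
~s: Gödel ¬ of 0.57 = 0 (operand ≠ 0)
(q -> ~s): 0.97 > 0, so result = 0
((s -> (s -> r)) | (q -> ~s)) = max(1, 0) = 1
((q | (~s & (p & r))) -> ((s -> (s -> r)) | (q -> ~s))): 0.97 ≤ 1, so result = 1
(((q | (~s & (p & r))) -> ((s -> (s -> r)) | (q -> ~s))) & q) = min(1, 0.97) = 0.97
((q -> ~(p & (~p & r))) & (((q | (~s & (p & r))) -> ((s -> (s -> r)) | (q -> ~s))) & q)) = min(1, 0.97) = 0.97

0.97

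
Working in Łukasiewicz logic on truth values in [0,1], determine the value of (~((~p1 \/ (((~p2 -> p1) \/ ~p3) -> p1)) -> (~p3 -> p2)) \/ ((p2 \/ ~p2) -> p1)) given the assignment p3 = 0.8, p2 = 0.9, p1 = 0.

~p1: Łukasiewicz ¬ gives 1 − 0 = 1
~p2: Łukasiewicz ¬ gives 1 − 0.9 = 0.1
(~p2 -> p1): min(1, 1 − 0.1 + 0) = 0.9
~p3: Łukasiewicz ¬ gives 1 − 0.8 = 0.2
((~p2 -> p1) \/ ~p3) = max(0.9, 0.2) = 0.9
(((~p2 -> p1) \/ ~p3) -> p1): min(1, 1 − 0.9 + 0) = 0.1
(~p1 \/ (((~p2 -> p1) \/ ~p3) -> p1)) = max(1, 0.1) = 1
~p3: Łukasiewicz ¬ gives 1 − 0.8 = 0.2
(~p3 -> p2): min(1, 1 − 0.2 + 0.9) = 1
((~p1 \/ (((~p2 -> p1) \/ ~p3) -> p1)) -> (~p3 -> p2)): min(1, 1 − 1 + 1) = 1
~((~p1 \/ (((~p2 -> p1) \/ ~p3) -> p1)) -> (~p3 -> p2)): Łukasiewicz ¬ gives 1 − 1 = 0
~p2: Łukasiewicz ¬ gives 1 − 0.9 = 0.1
(p2 \/ ~p2) = max(0.9, 0.1) = 0.9
((p2 \/ ~p2) -> p1): min(1, 1 − 0.9 + 0) = 0.1
(~((~p1 \/ (((~p2 -> p1) \/ ~p3) -> p1)) -> (~p3 -> p2)) \/ ((p2 \/ ~p2) -> p1)) = max(0, 0.1) = 0.1

0.10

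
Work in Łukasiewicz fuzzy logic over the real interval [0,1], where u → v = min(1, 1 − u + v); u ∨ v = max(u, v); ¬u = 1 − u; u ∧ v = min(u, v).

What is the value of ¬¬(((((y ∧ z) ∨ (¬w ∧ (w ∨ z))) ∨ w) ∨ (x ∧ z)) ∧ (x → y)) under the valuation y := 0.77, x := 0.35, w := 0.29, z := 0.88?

0.77

(y ∧ z) = min(0.77, 0.88) = 0.77
¬w: Łukasiewicz ¬ gives 1 − 0.29 = 0.71
(w ∨ z) = max(0.29, 0.88) = 0.88
(¬w ∧ (w ∨ z)) = min(0.71, 0.88) = 0.71
((y ∧ z) ∨ (¬w ∧ (w ∨ z))) = max(0.77, 0.71) = 0.77
(((y ∧ z) ∨ (¬w ∧ (w ∨ z))) ∨ w) = max(0.77, 0.29) = 0.77
(x ∧ z) = min(0.35, 0.88) = 0.35
((((y ∧ z) ∨ (¬w ∧ (w ∨ z))) ∨ w) ∨ (x ∧ z)) = max(0.77, 0.35) = 0.77
(x → y): min(1, 1 − 0.35 + 0.77) = 1
(((((y ∧ z) ∨ (¬w ∧ (w ∨ z))) ∨ w) ∨ (x ∧ z)) ∧ (x → y)) = min(0.77, 1) = 0.77
¬(((((y ∧ z) ∨ (¬w ∧ (w ∨ z))) ∨ w) ∨ (x ∧ z)) ∧ (x → y)): Łukasiewicz ¬ gives 1 − 0.77 = 0.23
¬¬(((((y ∧ z) ∨ (¬w ∧ (w ∨ z))) ∨ w) ∨ (x ∧ z)) ∧ (x → y)): Łukasiewicz ¬ gives 1 − 0.23 = 0.77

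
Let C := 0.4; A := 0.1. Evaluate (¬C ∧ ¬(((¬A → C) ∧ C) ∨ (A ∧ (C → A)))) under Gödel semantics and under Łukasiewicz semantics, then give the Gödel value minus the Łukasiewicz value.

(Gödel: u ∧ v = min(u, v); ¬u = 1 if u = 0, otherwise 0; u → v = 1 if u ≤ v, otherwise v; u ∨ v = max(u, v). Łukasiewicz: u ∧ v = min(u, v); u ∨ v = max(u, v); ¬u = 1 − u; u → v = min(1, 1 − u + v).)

-0.60

Gödel evaluation:
  ¬C: Gödel ¬ of 0.4 = 0 (operand ≠ 0)
  ¬A: Gödel ¬ of 0.1 = 0 (operand ≠ 0)
  (¬A → C): 0 ≤ 0.4, so result = 1
  ((¬A → C) ∧ C) = min(1, 0.4) = 0.4
  (C → A): 0.4 > 0.1, so result = 0.1
  (A ∧ (C → A)) = min(0.1, 0.1) = 0.1
  (((¬A → C) ∧ C) ∨ (A ∧ (C → A))) = max(0.4, 0.1) = 0.4
  ¬(((¬A → C) ∧ C) ∨ (A ∧ (C → A))): Gödel ¬ of 0.4 = 0 (operand ≠ 0)
  (¬C ∧ ¬(((¬A → C) ∧ C) ∨ (A ∧ (C → A)))) = min(0, 0) = 0
  Gödel value = 0
Łukasiewicz evaluation:
  ¬C: Łukasiewicz ¬ gives 1 − 0.4 = 0.6
  ¬A: Łukasiewicz ¬ gives 1 − 0.1 = 0.9
  (¬A → C): min(1, 1 − 0.9 + 0.4) = 0.5
  ((¬A → C) ∧ C) = min(0.5, 0.4) = 0.4
  (C → A): min(1, 1 − 0.4 + 0.1) = 0.7
  (A ∧ (C → A)) = min(0.1, 0.7) = 0.1
  (((¬A → C) ∧ C) ∨ (A ∧ (C → A))) = max(0.4, 0.1) = 0.4
  ¬(((¬A → C) ∧ C) ∨ (A ∧ (C → A))): Łukasiewicz ¬ gives 1 − 0.4 = 0.6
  (¬C ∧ ¬(((¬A → C) ∧ C) ∨ (A ∧ (C → A)))) = min(0.6, 0.6) = 0.6
  Łukasiewicz value = 0.6
Difference: 0 − 0.6 = -0.60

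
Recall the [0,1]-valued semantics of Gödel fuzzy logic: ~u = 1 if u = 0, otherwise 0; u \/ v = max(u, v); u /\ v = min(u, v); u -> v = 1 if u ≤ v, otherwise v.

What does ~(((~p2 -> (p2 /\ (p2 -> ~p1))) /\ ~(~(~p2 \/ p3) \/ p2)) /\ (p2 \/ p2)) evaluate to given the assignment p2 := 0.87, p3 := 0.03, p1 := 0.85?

~p2: Gödel ¬ of 0.87 = 0 (operand ≠ 0)
~p1: Gödel ¬ of 0.85 = 0 (operand ≠ 0)
(p2 -> ~p1): 0.87 > 0, so result = 0
(p2 /\ (p2 -> ~p1)) = min(0.87, 0) = 0
(~p2 -> (p2 /\ (p2 -> ~p1))): 0 ≤ 0, so result = 1
~p2: Gödel ¬ of 0.87 = 0 (operand ≠ 0)
(~p2 \/ p3) = max(0, 0.03) = 0.03
~(~p2 \/ p3): Gödel ¬ of 0.03 = 0 (operand ≠ 0)
(~(~p2 \/ p3) \/ p2) = max(0, 0.87) = 0.87
~(~(~p2 \/ p3) \/ p2): Gödel ¬ of 0.87 = 0 (operand ≠ 0)
((~p2 -> (p2 /\ (p2 -> ~p1))) /\ ~(~(~p2 \/ p3) \/ p2)) = min(1, 0) = 0
(p2 \/ p2) = max(0.87, 0.87) = 0.87
(((~p2 -> (p2 /\ (p2 -> ~p1))) /\ ~(~(~p2 \/ p3) \/ p2)) /\ (p2 \/ p2)) = min(0, 0.87) = 0
~(((~p2 -> (p2 /\ (p2 -> ~p1))) /\ ~(~(~p2 \/ p3) \/ p2)) /\ (p2 \/ p2)): Gödel ¬ of 0 = 1 (operand is 0)

1.00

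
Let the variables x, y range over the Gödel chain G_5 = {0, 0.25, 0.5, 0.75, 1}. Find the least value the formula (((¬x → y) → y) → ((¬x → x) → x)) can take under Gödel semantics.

0.25

The minimum is attained at x = 0.25, y = 0.5:
  ¬x: Gödel ¬ of 0.25 = 0 (operand ≠ 0)
  (¬x → y): 0 ≤ 0.5, so result = 1
  ((¬x → y) → y): 1 > 0.5, so result = 0.5
  ¬x: Gödel ¬ of 0.25 = 0 (operand ≠ 0)
  (¬x → x): 0 ≤ 0.25, so result = 1
  ((¬x → x) → x): 1 > 0.25, so result = 0.25
  (((¬x → y) → y) → ((¬x → x) → x)): 0.5 > 0.25, so result = 0.25
Checking all 25 assignments confirms none give a value below 0.25.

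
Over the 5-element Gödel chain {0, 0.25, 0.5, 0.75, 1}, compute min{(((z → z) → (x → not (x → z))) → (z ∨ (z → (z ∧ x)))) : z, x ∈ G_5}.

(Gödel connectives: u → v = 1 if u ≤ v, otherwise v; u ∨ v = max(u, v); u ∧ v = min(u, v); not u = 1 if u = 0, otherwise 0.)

The minimum is attained at z = 0.25, x = 0:
  (z → z): 0.25 ≤ 0.25, so result = 1
  (x → z): 0 ≤ 0.25, so result = 1
  not (x → z): Gödel ¬ of 1 = 0 (operand ≠ 0)
  (x → not (x → z)): 0 ≤ 0, so result = 1
  ((z → z) → (x → not (x → z))): 1 ≤ 1, so result = 1
  (z ∧ x) = min(0.25, 0) = 0
  (z → (z ∧ x)): 0.25 > 0, so result = 0
  (z ∨ (z → (z ∧ x))) = max(0.25, 0) = 0.25
  (((z → z) → (x → not (x → z))) → (z ∨ (z → (z ∧ x)))): 1 > 0.25, so result = 0.25
Checking all 25 assignments confirms none give a value below 0.25.

0.25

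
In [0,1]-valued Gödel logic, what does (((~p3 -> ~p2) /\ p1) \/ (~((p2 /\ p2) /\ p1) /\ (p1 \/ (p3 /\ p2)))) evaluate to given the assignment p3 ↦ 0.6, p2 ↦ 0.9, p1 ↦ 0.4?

0.40

~p3: Gödel ¬ of 0.6 = 0 (operand ≠ 0)
~p2: Gödel ¬ of 0.9 = 0 (operand ≠ 0)
(~p3 -> ~p2): 0 ≤ 0, so result = 1
((~p3 -> ~p2) /\ p1) = min(1, 0.4) = 0.4
(p2 /\ p2) = min(0.9, 0.9) = 0.9
((p2 /\ p2) /\ p1) = min(0.9, 0.4) = 0.4
~((p2 /\ p2) /\ p1): Gödel ¬ of 0.4 = 0 (operand ≠ 0)
(p3 /\ p2) = min(0.6, 0.9) = 0.6
(p1 \/ (p3 /\ p2)) = max(0.4, 0.6) = 0.6
(~((p2 /\ p2) /\ p1) /\ (p1 \/ (p3 /\ p2))) = min(0, 0.6) = 0
(((~p3 -> ~p2) /\ p1) \/ (~((p2 /\ p2) /\ p1) /\ (p1 \/ (p3 /\ p2)))) = max(0.4, 0) = 0.4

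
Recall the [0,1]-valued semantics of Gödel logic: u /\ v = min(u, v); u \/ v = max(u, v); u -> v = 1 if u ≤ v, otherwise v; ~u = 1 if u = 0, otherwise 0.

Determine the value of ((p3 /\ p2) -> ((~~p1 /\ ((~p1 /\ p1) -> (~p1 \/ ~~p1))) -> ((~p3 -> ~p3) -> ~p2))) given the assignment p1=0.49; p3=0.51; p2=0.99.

0.00

(p3 /\ p2) = min(0.51, 0.99) = 0.51
~p1: Gödel ¬ of 0.49 = 0 (operand ≠ 0)
~~p1: Gödel ¬ of 0 = 1 (operand is 0)
~p1: Gödel ¬ of 0.49 = 0 (operand ≠ 0)
(~p1 /\ p1) = min(0, 0.49) = 0
~p1: Gödel ¬ of 0.49 = 0 (operand ≠ 0)
~p1: Gödel ¬ of 0.49 = 0 (operand ≠ 0)
~~p1: Gödel ¬ of 0 = 1 (operand is 0)
(~p1 \/ ~~p1) = max(0, 1) = 1
((~p1 /\ p1) -> (~p1 \/ ~~p1)): 0 ≤ 1, so result = 1
(~~p1 /\ ((~p1 /\ p1) -> (~p1 \/ ~~p1))) = min(1, 1) = 1
~p3: Gödel ¬ of 0.51 = 0 (operand ≠ 0)
~p3: Gödel ¬ of 0.51 = 0 (operand ≠ 0)
(~p3 -> ~p3): 0 ≤ 0, so result = 1
~p2: Gödel ¬ of 0.99 = 0 (operand ≠ 0)
((~p3 -> ~p3) -> ~p2): 1 > 0, so result = 0
((~~p1 /\ ((~p1 /\ p1) -> (~p1 \/ ~~p1))) -> ((~p3 -> ~p3) -> ~p2)): 1 > 0, so result = 0
((p3 /\ p2) -> ((~~p1 /\ ((~p1 /\ p1) -> (~p1 \/ ~~p1))) -> ((~p3 -> ~p3) -> ~p2))): 0.51 > 0, so result = 0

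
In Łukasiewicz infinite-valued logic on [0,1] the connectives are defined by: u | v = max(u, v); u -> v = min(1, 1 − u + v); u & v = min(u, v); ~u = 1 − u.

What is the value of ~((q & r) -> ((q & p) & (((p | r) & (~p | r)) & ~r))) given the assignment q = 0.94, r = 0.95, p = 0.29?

(q & r) = min(0.94, 0.95) = 0.94
(q & p) = min(0.94, 0.29) = 0.29
(p | r) = max(0.29, 0.95) = 0.95
~p: Łukasiewicz ¬ gives 1 − 0.29 = 0.71
(~p | r) = max(0.71, 0.95) = 0.95
((p | r) & (~p | r)) = min(0.95, 0.95) = 0.95
~r: Łukasiewicz ¬ gives 1 − 0.95 = 0.05
(((p | r) & (~p | r)) & ~r) = min(0.95, 0.05) = 0.05
((q & p) & (((p | r) & (~p | r)) & ~r)) = min(0.29, 0.05) = 0.05
((q & r) -> ((q & p) & (((p | r) & (~p | r)) & ~r))): min(1, 1 − 0.94 + 0.05) = 0.11
~((q & r) -> ((q & p) & (((p | r) & (~p | r)) & ~r))): Łukasiewicz ¬ gives 1 − 0.11 = 0.89

0.89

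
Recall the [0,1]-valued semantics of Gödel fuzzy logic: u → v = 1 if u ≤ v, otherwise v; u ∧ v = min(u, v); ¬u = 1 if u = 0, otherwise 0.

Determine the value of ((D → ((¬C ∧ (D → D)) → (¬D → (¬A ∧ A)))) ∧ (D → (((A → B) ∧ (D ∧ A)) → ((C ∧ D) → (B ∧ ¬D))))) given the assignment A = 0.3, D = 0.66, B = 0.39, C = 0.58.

0.00

¬C: Gödel ¬ of 0.58 = 0 (operand ≠ 0)
(D → D): 0.66 ≤ 0.66, so result = 1
(¬C ∧ (D → D)) = min(0, 1) = 0
¬D: Gödel ¬ of 0.66 = 0 (operand ≠ 0)
¬A: Gödel ¬ of 0.3 = 0 (operand ≠ 0)
(¬A ∧ A) = min(0, 0.3) = 0
(¬D → (¬A ∧ A)): 0 ≤ 0, so result = 1
((¬C ∧ (D → D)) → (¬D → (¬A ∧ A))): 0 ≤ 1, so result = 1
(D → ((¬C ∧ (D → D)) → (¬D → (¬A ∧ A)))): 0.66 ≤ 1, so result = 1
(A → B): 0.3 ≤ 0.39, so result = 1
(D ∧ A) = min(0.66, 0.3) = 0.3
((A → B) ∧ (D ∧ A)) = min(1, 0.3) = 0.3
(C ∧ D) = min(0.58, 0.66) = 0.58
¬D: Gödel ¬ of 0.66 = 0 (operand ≠ 0)
(B ∧ ¬D) = min(0.39, 0) = 0
((C ∧ D) → (B ∧ ¬D)): 0.58 > 0, so result = 0
(((A → B) ∧ (D ∧ A)) → ((C ∧ D) → (B ∧ ¬D))): 0.3 > 0, so result = 0
(D → (((A → B) ∧ (D ∧ A)) → ((C ∧ D) → (B ∧ ¬D)))): 0.66 > 0, so result = 0
((D → ((¬C ∧ (D → D)) → (¬D → (¬A ∧ A)))) ∧ (D → (((A → B) ∧ (D ∧ A)) → ((C ∧ D) → (B ∧ ¬D))))) = min(1, 0) = 0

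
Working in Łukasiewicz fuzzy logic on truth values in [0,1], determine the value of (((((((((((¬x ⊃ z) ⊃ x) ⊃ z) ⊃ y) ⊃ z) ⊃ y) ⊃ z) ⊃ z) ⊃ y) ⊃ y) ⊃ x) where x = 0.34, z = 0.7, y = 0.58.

0.64

¬x: Łukasiewicz ¬ gives 1 − 0.34 = 0.66
(¬x ⊃ z): min(1, 1 − 0.66 + 0.7) = 1
((¬x ⊃ z) ⊃ x): min(1, 1 − 1 + 0.34) = 0.34
(((¬x ⊃ z) ⊃ x) ⊃ z): min(1, 1 − 0.34 + 0.7) = 1
((((¬x ⊃ z) ⊃ x) ⊃ z) ⊃ y): min(1, 1 − 1 + 0.58) = 0.58
(((((¬x ⊃ z) ⊃ x) ⊃ z) ⊃ y) ⊃ z): min(1, 1 − 0.58 + 0.7) = 1
((((((¬x ⊃ z) ⊃ x) ⊃ z) ⊃ y) ⊃ z) ⊃ y): min(1, 1 − 1 + 0.58) = 0.58
(((((((¬x ⊃ z) ⊃ x) ⊃ z) ⊃ y) ⊃ z) ⊃ y) ⊃ z): min(1, 1 − 0.58 + 0.7) = 1
((((((((¬x ⊃ z) ⊃ x) ⊃ z) ⊃ y) ⊃ z) ⊃ y) ⊃ z) ⊃ z): min(1, 1 − 1 + 0.7) = 0.7
(((((((((¬x ⊃ z) ⊃ x) ⊃ z) ⊃ y) ⊃ z) ⊃ y) ⊃ z) ⊃ z) ⊃ y): min(1, 1 − 0.7 + 0.58) = 0.88
((((((((((¬x ⊃ z) ⊃ x) ⊃ z) ⊃ y) ⊃ z) ⊃ y) ⊃ z) ⊃ z) ⊃ y) ⊃ y): min(1, 1 − 0.88 + 0.58) = 0.7
(((((((((((¬x ⊃ z) ⊃ x) ⊃ z) ⊃ y) ⊃ z) ⊃ y) ⊃ z) ⊃ z) ⊃ y) ⊃ y) ⊃ x): min(1, 1 − 0.7 + 0.34) = 0.64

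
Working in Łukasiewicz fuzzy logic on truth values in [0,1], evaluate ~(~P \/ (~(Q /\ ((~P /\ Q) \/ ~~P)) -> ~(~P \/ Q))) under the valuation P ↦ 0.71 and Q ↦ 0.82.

0.11

~P: Łukasiewicz ¬ gives 1 − 0.71 = 0.29
~P: Łukasiewicz ¬ gives 1 − 0.71 = 0.29
(~P /\ Q) = min(0.29, 0.82) = 0.29
~P: Łukasiewicz ¬ gives 1 − 0.71 = 0.29
~~P: Łukasiewicz ¬ gives 1 − 0.29 = 0.71
((~P /\ Q) \/ ~~P) = max(0.29, 0.71) = 0.71
(Q /\ ((~P /\ Q) \/ ~~P)) = min(0.82, 0.71) = 0.71
~(Q /\ ((~P /\ Q) \/ ~~P)): Łukasiewicz ¬ gives 1 − 0.71 = 0.29
~P: Łukasiewicz ¬ gives 1 − 0.71 = 0.29
(~P \/ Q) = max(0.29, 0.82) = 0.82
~(~P \/ Q): Łukasiewicz ¬ gives 1 − 0.82 = 0.18
(~(Q /\ ((~P /\ Q) \/ ~~P)) -> ~(~P \/ Q)): min(1, 1 − 0.29 + 0.18) = 0.89
(~P \/ (~(Q /\ ((~P /\ Q) \/ ~~P)) -> ~(~P \/ Q))) = max(0.29, 0.89) = 0.89
~(~P \/ (~(Q /\ ((~P /\ Q) \/ ~~P)) -> ~(~P \/ Q))): Łukasiewicz ¬ gives 1 − 0.89 = 0.11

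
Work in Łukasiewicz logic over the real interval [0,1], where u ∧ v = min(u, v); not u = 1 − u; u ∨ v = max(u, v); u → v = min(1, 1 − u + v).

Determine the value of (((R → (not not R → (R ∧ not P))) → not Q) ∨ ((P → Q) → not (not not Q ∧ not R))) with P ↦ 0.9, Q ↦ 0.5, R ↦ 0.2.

not R: Łukasiewicz ¬ gives 1 − 0.2 = 0.8
not not R: Łukasiewicz ¬ gives 1 − 0.8 = 0.2
not P: Łukasiewicz ¬ gives 1 − 0.9 = 0.1
(R ∧ not P) = min(0.2, 0.1) = 0.1
(not not R → (R ∧ not P)): min(1, 1 − 0.2 + 0.1) = 0.9
(R → (not not R → (R ∧ not P))): min(1, 1 − 0.2 + 0.9) = 1
not Q: Łukasiewicz ¬ gives 1 − 0.5 = 0.5
((R → (not not R → (R ∧ not P))) → not Q): min(1, 1 − 1 + 0.5) = 0.5
(P → Q): min(1, 1 − 0.9 + 0.5) = 0.6
not Q: Łukasiewicz ¬ gives 1 − 0.5 = 0.5
not not Q: Łukasiewicz ¬ gives 1 − 0.5 = 0.5
not R: Łukasiewicz ¬ gives 1 − 0.2 = 0.8
(not not Q ∧ not R) = min(0.5, 0.8) = 0.5
not (not not Q ∧ not R): Łukasiewicz ¬ gives 1 − 0.5 = 0.5
((P → Q) → not (not not Q ∧ not R)): min(1, 1 − 0.6 + 0.5) = 0.9
(((R → (not not R → (R ∧ not P))) → not Q) ∨ ((P → Q) → not (not not Q ∧ not R))) = max(0.5, 0.9) = 0.9

0.90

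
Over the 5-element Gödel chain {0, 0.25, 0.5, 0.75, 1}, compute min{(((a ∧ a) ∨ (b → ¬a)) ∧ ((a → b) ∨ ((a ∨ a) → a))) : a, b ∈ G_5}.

The minimum is attained at a = 0.25, b = 0.25:
  (a ∧ a) = min(0.25, 0.25) = 0.25
  ¬a: Gödel ¬ of 0.25 = 0 (operand ≠ 0)
  (b → ¬a): 0.25 > 0, so result = 0
  ((a ∧ a) ∨ (b → ¬a)) = max(0.25, 0) = 0.25
  (a → b): 0.25 ≤ 0.25, so result = 1
  (a ∨ a) = max(0.25, 0.25) = 0.25
  ((a ∨ a) → a): 0.25 ≤ 0.25, so result = 1
  ((a → b) ∨ ((a ∨ a) → a)) = max(1, 1) = 1
  (((a ∧ a) ∨ (b → ¬a)) ∧ ((a → b) ∨ ((a ∨ a) → a))) = min(0.25, 1) = 0.25
Checking all 25 assignments confirms none give a value below 0.25.

0.25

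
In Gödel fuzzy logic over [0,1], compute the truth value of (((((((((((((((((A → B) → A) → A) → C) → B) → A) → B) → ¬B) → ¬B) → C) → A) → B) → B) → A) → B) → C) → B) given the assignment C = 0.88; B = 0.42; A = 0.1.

0.42

(A → B): 0.1 ≤ 0.42, so result = 1
((A → B) → A): 1 > 0.1, so result = 0.1
(((A → B) → A) → A): 0.1 ≤ 0.1, so result = 1
((((A → B) → A) → A) → C): 1 > 0.88, so result = 0.88
(((((A → B) → A) → A) → C) → B): 0.88 > 0.42, so result = 0.42
((((((A → B) → A) → A) → C) → B) → A): 0.42 > 0.1, so result = 0.1
(((((((A → B) → A) → A) → C) → B) → A) → B): 0.1 ≤ 0.42, so result = 1
¬B: Gödel ¬ of 0.42 = 0 (operand ≠ 0)
((((((((A → B) → A) → A) → C) → B) → A) → B) → ¬B): 1 > 0, so result = 0
¬B: Gödel ¬ of 0.42 = 0 (operand ≠ 0)
(((((((((A → B) → A) → A) → C) → B) → A) → B) → ¬B) → ¬B): 0 ≤ 0, so result = 1
((((((((((A → B) → A) → A) → C) → B) → A) → B) → ¬B) → ¬B) → C): 1 > 0.88, so result = 0.88
(((((((((((A → B) → A) → A) → C) → B) → A) → B) → ¬B) → ¬B) → C) → A): 0.88 > 0.1, so result = 0.1
((((((((((((A → B) → A) → A) → C) → B) → A) → B) → ¬B) → ¬B) → C) → A) → B): 0.1 ≤ 0.42, so result = 1
(((((((((((((A → B) → A) → A) → C) → B) → A) → B) → ¬B) → ¬B) → C) → A) → B) → B): 1 > 0.42, so result = 0.42
((((((((((((((A → B) → A) → A) → C) → B) → A) → B) → ¬B) → ¬B) → C) → A) → B) → B) → A): 0.42 > 0.1, so result = 0.1
(((((((((((((((A → B) → A) → A) → C) → B) → A) → B) → ¬B) → ¬B) → C) → A) → B) → B) → A) → B): 0.1 ≤ 0.42, so result = 1
((((((((((((((((A → B) → A) → A) → C) → B) → A) → B) → ¬B) → ¬B) → C) → A) → B) → B) → A) → B) → C): 1 > 0.88, so result = 0.88
(((((((((((((((((A → B) → A) → A) → C) → B) → A) → B) → ¬B) → ¬B) → C) → A) → B) → B) → A) → B) → C) → B): 0.88 > 0.42, so result = 0.42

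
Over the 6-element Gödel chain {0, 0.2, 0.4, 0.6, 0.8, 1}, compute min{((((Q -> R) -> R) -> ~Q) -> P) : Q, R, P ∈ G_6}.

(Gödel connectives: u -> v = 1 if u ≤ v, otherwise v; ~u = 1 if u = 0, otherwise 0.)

0.00

The minimum is attained at Q = 0, R = 0, P = 0:
  (Q -> R): 0 ≤ 0, so result = 1
  ((Q -> R) -> R): 1 > 0, so result = 0
  ~Q: Gödel ¬ of 0 = 1 (operand is 0)
  (((Q -> R) -> R) -> ~Q): 0 ≤ 1, so result = 1
  ((((Q -> R) -> R) -> ~Q) -> P): 1 > 0, so result = 0
Checking all 216 assignments confirms none give a value below 0.00.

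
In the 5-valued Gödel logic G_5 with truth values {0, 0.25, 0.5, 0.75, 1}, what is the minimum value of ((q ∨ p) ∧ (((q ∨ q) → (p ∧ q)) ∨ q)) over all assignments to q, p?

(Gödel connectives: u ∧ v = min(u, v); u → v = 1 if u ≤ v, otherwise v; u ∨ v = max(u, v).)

0.00

The minimum is attained at q = 0, p = 0:
  (q ∨ p) = max(0, 0) = 0
  (q ∨ q) = max(0, 0) = 0
  (p ∧ q) = min(0, 0) = 0
  ((q ∨ q) → (p ∧ q)): 0 ≤ 0, so result = 1
  (((q ∨ q) → (p ∧ q)) ∨ q) = max(1, 0) = 1
  ((q ∨ p) ∧ (((q ∨ q) → (p ∧ q)) ∨ q)) = min(0, 1) = 0
Checking all 25 assignments confirms none give a value below 0.00.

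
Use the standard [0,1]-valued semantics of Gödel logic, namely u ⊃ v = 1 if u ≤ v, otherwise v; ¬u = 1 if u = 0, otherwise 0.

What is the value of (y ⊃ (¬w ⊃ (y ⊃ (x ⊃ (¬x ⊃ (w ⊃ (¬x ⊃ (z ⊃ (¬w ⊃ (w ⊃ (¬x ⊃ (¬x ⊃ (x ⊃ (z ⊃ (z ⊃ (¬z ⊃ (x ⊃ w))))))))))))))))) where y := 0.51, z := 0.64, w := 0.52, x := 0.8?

1.00

¬w: Gödel ¬ of 0.52 = 0 (operand ≠ 0)
¬x: Gödel ¬ of 0.8 = 0 (operand ≠ 0)
¬x: Gödel ¬ of 0.8 = 0 (operand ≠ 0)
¬w: Gödel ¬ of 0.52 = 0 (operand ≠ 0)
¬x: Gödel ¬ of 0.8 = 0 (operand ≠ 0)
¬x: Gödel ¬ of 0.8 = 0 (operand ≠ 0)
¬z: Gödel ¬ of 0.64 = 0 (operand ≠ 0)
(x ⊃ w): 0.8 > 0.52, so result = 0.52
(¬z ⊃ (x ⊃ w)): 0 ≤ 0.52, so result = 1
(z ⊃ (¬z ⊃ (x ⊃ w))): 0.64 ≤ 1, so result = 1
(z ⊃ (z ⊃ (¬z ⊃ (x ⊃ w)))): 0.64 ≤ 1, so result = 1
(x ⊃ (z ⊃ (z ⊃ (¬z ⊃ (x ⊃ w))))): 0.8 ≤ 1, so result = 1
(¬x ⊃ (x ⊃ (z ⊃ (z ⊃ (¬z ⊃ (x ⊃ w)))))): 0 ≤ 1, so result = 1
(¬x ⊃ (¬x ⊃ (x ⊃ (z ⊃ (z ⊃ (¬z ⊃ (x ⊃ w))))))): 0 ≤ 1, so result = 1
(w ⊃ (¬x ⊃ (¬x ⊃ (x ⊃ (z ⊃ (z ⊃ (¬z ⊃ (x ⊃ w)))))))): 0.52 ≤ 1, so result = 1
(¬w ⊃ (w ⊃ (¬x ⊃ (¬x ⊃ (x ⊃ (z ⊃ (z ⊃ (¬z ⊃ (x ⊃ w))))))))): 0 ≤ 1, so result = 1
(z ⊃ (¬w ⊃ (w ⊃ (¬x ⊃ (¬x ⊃ (x ⊃ (z ⊃ (z ⊃ (¬z ⊃ (x ⊃ w)))))))))): 0.64 ≤ 1, so result = 1
(¬x ⊃ (z ⊃ (¬w ⊃ (w ⊃ (¬x ⊃ (¬x ⊃ (x ⊃ (z ⊃ (z ⊃ (¬z ⊃ (x ⊃ w))))))))))): 0 ≤ 1, so result = 1
(w ⊃ (¬x ⊃ (z ⊃ (¬w ⊃ (w ⊃ (¬x ⊃ (¬x ⊃ (x ⊃ (z ⊃ (z ⊃ (¬z ⊃ (x ⊃ w)))))))))))): 0.52 ≤ 1, so result = 1
(¬x ⊃ (w ⊃ (¬x ⊃ (z ⊃ (¬w ⊃ (w ⊃ (¬x ⊃ (¬x ⊃ (x ⊃ (z ⊃ (z ⊃ (¬z ⊃ (x ⊃ w))))))))))))): 0 ≤ 1, so result = 1
(x ⊃ (¬x ⊃ (w ⊃ (¬x ⊃ (z ⊃ (¬w ⊃ (w ⊃ (¬x ⊃ (¬x ⊃ (x ⊃ (z ⊃ (z ⊃ (¬z ⊃ (x ⊃ w)))))))))))))): 0.8 ≤ 1, so result = 1
(y ⊃ (x ⊃ (¬x ⊃ (w ⊃ (¬x ⊃ (z ⊃ (¬w ⊃ (w ⊃ (¬x ⊃ (¬x ⊃ (x ⊃ (z ⊃ (z ⊃ (¬z ⊃ (x ⊃ w))))))))))))))): 0.51 ≤ 1, so result = 1
(¬w ⊃ (y ⊃ (x ⊃ (¬x ⊃ (w ⊃ (¬x ⊃ (z ⊃ (¬w ⊃ (w ⊃ (¬x ⊃ (¬x ⊃ (x ⊃ (z ⊃ (z ⊃ (¬z ⊃ (x ⊃ w)))))))))))))))): 0 ≤ 1, so result = 1
(y ⊃ (¬w ⊃ (y ⊃ (x ⊃ (¬x ⊃ (w ⊃ (¬x ⊃ (z ⊃ (¬w ⊃ (w ⊃ (¬x ⊃ (¬x ⊃ (x ⊃ (z ⊃ (z ⊃ (¬z ⊃ (x ⊃ w))))))))))))))))): 0.51 ≤ 1, so result = 1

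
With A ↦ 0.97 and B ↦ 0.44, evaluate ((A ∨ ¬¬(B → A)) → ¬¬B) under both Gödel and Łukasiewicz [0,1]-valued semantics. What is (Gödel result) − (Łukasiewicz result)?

Gödel evaluation:
  (B → A): 0.44 ≤ 0.97, so result = 1
  ¬(B → A): Gödel ¬ of 1 = 0 (operand ≠ 0)
  ¬¬(B → A): Gödel ¬ of 0 = 1 (operand is 0)
  (A ∨ ¬¬(B → A)) = max(0.97, 1) = 1
  ¬B: Gödel ¬ of 0.44 = 0 (operand ≠ 0)
  ¬¬B: Gödel ¬ of 0 = 1 (operand is 0)
  ((A ∨ ¬¬(B → A)) → ¬¬B): 1 ≤ 1, so result = 1
  Gödel value = 1
Łukasiewicz evaluation:
  (B → A): min(1, 1 − 0.44 + 0.97) = 1
  ¬(B → A): Łukasiewicz ¬ gives 1 − 1 = 0
  ¬¬(B → A): Łukasiewicz ¬ gives 1 − 0 = 1
  (A ∨ ¬¬(B → A)) = max(0.97, 1) = 1
  ¬B: Łukasiewicz ¬ gives 1 − 0.44 = 0.56
  ¬¬B: Łukasiewicz ¬ gives 1 − 0.56 = 0.44
  ((A ∨ ¬¬(B → A)) → ¬¬B): min(1, 1 − 1 + 0.44) = 0.44
  Łukasiewicz value = 0.44
Difference: 1 − 0.44 = 0.56

0.56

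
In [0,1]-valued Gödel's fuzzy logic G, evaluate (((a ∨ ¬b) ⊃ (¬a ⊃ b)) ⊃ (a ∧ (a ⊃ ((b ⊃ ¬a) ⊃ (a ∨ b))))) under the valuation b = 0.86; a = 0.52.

0.52

¬b: Gödel ¬ of 0.86 = 0 (operand ≠ 0)
(a ∨ ¬b) = max(0.52, 0) = 0.52
¬a: Gödel ¬ of 0.52 = 0 (operand ≠ 0)
(¬a ⊃ b): 0 ≤ 0.86, so result = 1
((a ∨ ¬b) ⊃ (¬a ⊃ b)): 0.52 ≤ 1, so result = 1
¬a: Gödel ¬ of 0.52 = 0 (operand ≠ 0)
(b ⊃ ¬a): 0.86 > 0, so result = 0
(a ∨ b) = max(0.52, 0.86) = 0.86
((b ⊃ ¬a) ⊃ (a ∨ b)): 0 ≤ 0.86, so result = 1
(a ⊃ ((b ⊃ ¬a) ⊃ (a ∨ b))): 0.52 ≤ 1, so result = 1
(a ∧ (a ⊃ ((b ⊃ ¬a) ⊃ (a ∨ b)))) = min(0.52, 1) = 0.52
(((a ∨ ¬b) ⊃ (¬a ⊃ b)) ⊃ (a ∧ (a ⊃ ((b ⊃ ¬a) ⊃ (a ∨ b))))): 1 > 0.52, so result = 0.52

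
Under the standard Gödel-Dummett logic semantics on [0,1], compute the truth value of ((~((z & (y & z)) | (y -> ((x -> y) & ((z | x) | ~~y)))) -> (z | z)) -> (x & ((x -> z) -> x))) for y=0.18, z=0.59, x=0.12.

(y & z) = min(0.18, 0.59) = 0.18
(z & (y & z)) = min(0.59, 0.18) = 0.18
(x -> y): 0.12 ≤ 0.18, so result = 1
(z | x) = max(0.59, 0.12) = 0.59
~y: Gödel ¬ of 0.18 = 0 (operand ≠ 0)
~~y: Gödel ¬ of 0 = 1 (operand is 0)
((z | x) | ~~y) = max(0.59, 1) = 1
((x -> y) & ((z | x) | ~~y)) = min(1, 1) = 1
(y -> ((x -> y) & ((z | x) | ~~y))): 0.18 ≤ 1, so result = 1
((z & (y & z)) | (y -> ((x -> y) & ((z | x) | ~~y)))) = max(0.18, 1) = 1
~((z & (y & z)) | (y -> ((x -> y) & ((z | x) | ~~y)))): Gödel ¬ of 1 = 0 (operand ≠ 0)
(z | z) = max(0.59, 0.59) = 0.59
(~((z & (y & z)) | (y -> ((x -> y) & ((z | x) | ~~y)))) -> (z | z)): 0 ≤ 0.59, so result = 1
(x -> z): 0.12 ≤ 0.59, so result = 1
((x -> z) -> x): 1 > 0.12, so result = 0.12
(x & ((x -> z) -> x)) = min(0.12, 0.12) = 0.12
((~((z & (y & z)) | (y -> ((x -> y) & ((z | x) | ~~y)))) -> (z | z)) -> (x & ((x -> z) -> x))): 1 > 0.12, so result = 0.12

0.12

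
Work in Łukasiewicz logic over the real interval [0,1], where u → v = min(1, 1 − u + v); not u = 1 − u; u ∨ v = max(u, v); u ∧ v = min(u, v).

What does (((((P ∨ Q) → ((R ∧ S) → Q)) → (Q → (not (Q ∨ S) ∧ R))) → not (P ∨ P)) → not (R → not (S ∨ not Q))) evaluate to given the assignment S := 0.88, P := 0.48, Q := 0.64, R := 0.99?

0.87

(P ∨ Q) = max(0.48, 0.64) = 0.64
(R ∧ S) = min(0.99, 0.88) = 0.88
((R ∧ S) → Q): min(1, 1 − 0.88 + 0.64) = 0.76
((P ∨ Q) → ((R ∧ S) → Q)): min(1, 1 − 0.64 + 0.76) = 1
(Q ∨ S) = max(0.64, 0.88) = 0.88
not (Q ∨ S): Łukasiewicz ¬ gives 1 − 0.88 = 0.12
(not (Q ∨ S) ∧ R) = min(0.12, 0.99) = 0.12
(Q → (not (Q ∨ S) ∧ R)): min(1, 1 − 0.64 + 0.12) = 0.48
(((P ∨ Q) → ((R ∧ S) → Q)) → (Q → (not (Q ∨ S) ∧ R))): min(1, 1 − 1 + 0.48) = 0.48
(P ∨ P) = max(0.48, 0.48) = 0.48
not (P ∨ P): Łukasiewicz ¬ gives 1 − 0.48 = 0.52
((((P ∨ Q) → ((R ∧ S) → Q)) → (Q → (not (Q ∨ S) ∧ R))) → not (P ∨ P)): min(1, 1 − 0.48 + 0.52) = 1
not Q: Łukasiewicz ¬ gives 1 − 0.64 = 0.36
(S ∨ not Q) = max(0.88, 0.36) = 0.88
not (S ∨ not Q): Łukasiewicz ¬ gives 1 − 0.88 = 0.12
(R → not (S ∨ not Q)): min(1, 1 − 0.99 + 0.12) = 0.13
not (R → not (S ∨ not Q)): Łukasiewicz ¬ gives 1 − 0.13 = 0.87
(((((P ∨ Q) → ((R ∧ S) → Q)) → (Q → (not (Q ∨ S) ∧ R))) → not (P ∨ P)) → not (R → not (S ∨ not Q))): min(1, 1 − 1 + 0.87) = 0.87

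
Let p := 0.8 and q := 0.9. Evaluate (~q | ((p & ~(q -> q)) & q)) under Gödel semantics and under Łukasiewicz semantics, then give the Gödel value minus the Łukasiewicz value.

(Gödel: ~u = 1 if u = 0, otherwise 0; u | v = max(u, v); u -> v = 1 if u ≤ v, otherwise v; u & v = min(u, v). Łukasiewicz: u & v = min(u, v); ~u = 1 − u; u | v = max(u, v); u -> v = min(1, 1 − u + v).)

-0.10

Gödel evaluation:
  ~q: Gödel ¬ of 0.9 = 0 (operand ≠ 0)
  (q -> q): 0.9 ≤ 0.9, so result = 1
  ~(q -> q): Gödel ¬ of 1 = 0 (operand ≠ 0)
  (p & ~(q -> q)) = min(0.8, 0) = 0
  ((p & ~(q -> q)) & q) = min(0, 0.9) = 0
  (~q | ((p & ~(q -> q)) & q)) = max(0, 0) = 0
  Gödel value = 0
Łukasiewicz evaluation:
  ~q: Łukasiewicz ¬ gives 1 − 0.9 = 0.1
  (q -> q): min(1, 1 − 0.9 + 0.9) = 1
  ~(q -> q): Łukasiewicz ¬ gives 1 − 1 = 0
  (p & ~(q -> q)) = min(0.8, 0) = 0
  ((p & ~(q -> q)) & q) = min(0, 0.9) = 0
  (~q | ((p & ~(q -> q)) & q)) = max(0.1, 0) = 0.1
  Łukasiewicz value = 0.1
Difference: 0 − 0.1 = -0.10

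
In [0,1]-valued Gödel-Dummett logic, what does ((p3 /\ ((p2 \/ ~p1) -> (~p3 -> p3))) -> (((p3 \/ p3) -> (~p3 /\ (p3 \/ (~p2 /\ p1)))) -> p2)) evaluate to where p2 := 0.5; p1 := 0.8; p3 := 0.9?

1.00

~p1: Gödel ¬ of 0.8 = 0 (operand ≠ 0)
(p2 \/ ~p1) = max(0.5, 0) = 0.5
~p3: Gödel ¬ of 0.9 = 0 (operand ≠ 0)
(~p3 -> p3): 0 ≤ 0.9, so result = 1
((p2 \/ ~p1) -> (~p3 -> p3)): 0.5 ≤ 1, so result = 1
(p3 /\ ((p2 \/ ~p1) -> (~p3 -> p3))) = min(0.9, 1) = 0.9
(p3 \/ p3) = max(0.9, 0.9) = 0.9
~p3: Gödel ¬ of 0.9 = 0 (operand ≠ 0)
~p2: Gödel ¬ of 0.5 = 0 (operand ≠ 0)
(~p2 /\ p1) = min(0, 0.8) = 0
(p3 \/ (~p2 /\ p1)) = max(0.9, 0) = 0.9
(~p3 /\ (p3 \/ (~p2 /\ p1))) = min(0, 0.9) = 0
((p3 \/ p3) -> (~p3 /\ (p3 \/ (~p2 /\ p1)))): 0.9 > 0, so result = 0
(((p3 \/ p3) -> (~p3 /\ (p3 \/ (~p2 /\ p1)))) -> p2): 0 ≤ 0.5, so result = 1
((p3 /\ ((p2 \/ ~p1) -> (~p3 -> p3))) -> (((p3 \/ p3) -> (~p3 /\ (p3 \/ (~p2 /\ p1)))) -> p2)): 0.9 ≤ 1, so result = 1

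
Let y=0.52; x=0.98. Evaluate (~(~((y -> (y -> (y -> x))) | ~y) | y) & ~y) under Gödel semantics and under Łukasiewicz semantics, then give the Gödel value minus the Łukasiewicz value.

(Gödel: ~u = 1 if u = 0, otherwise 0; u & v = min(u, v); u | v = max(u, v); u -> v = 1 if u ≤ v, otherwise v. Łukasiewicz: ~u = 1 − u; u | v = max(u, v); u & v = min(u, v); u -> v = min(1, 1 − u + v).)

Gödel evaluation:
  (y -> x): 0.52 ≤ 0.98, so result = 1
  (y -> (y -> x)): 0.52 ≤ 1, so result = 1
  (y -> (y -> (y -> x))): 0.52 ≤ 1, so result = 1
  ~y: Gödel ¬ of 0.52 = 0 (operand ≠ 0)
  ((y -> (y -> (y -> x))) | ~y) = max(1, 0) = 1
  ~((y -> (y -> (y -> x))) | ~y): Gödel ¬ of 1 = 0 (operand ≠ 0)
  (~((y -> (y -> (y -> x))) | ~y) | y) = max(0, 0.52) = 0.52
  ~(~((y -> (y -> (y -> x))) | ~y) | y): Gödel ¬ of 0.52 = 0 (operand ≠ 0)
  ~y: Gödel ¬ of 0.52 = 0 (operand ≠ 0)
  (~(~((y -> (y -> (y -> x))) | ~y) | y) & ~y) = min(0, 0) = 0
  Gödel value = 0
Łukasiewicz evaluation:
  (y -> x): min(1, 1 − 0.52 + 0.98) = 1
  (y -> (y -> x)): min(1, 1 − 0.52 + 1) = 1
  (y -> (y -> (y -> x))): min(1, 1 − 0.52 + 1) = 1
  ~y: Łukasiewicz ¬ gives 1 − 0.52 = 0.48
  ((y -> (y -> (y -> x))) | ~y) = max(1, 0.48) = 1
  ~((y -> (y -> (y -> x))) | ~y): Łukasiewicz ¬ gives 1 − 1 = 0
  (~((y -> (y -> (y -> x))) | ~y) | y) = max(0, 0.52) = 0.52
  ~(~((y -> (y -> (y -> x))) | ~y) | y): Łukasiewicz ¬ gives 1 − 0.52 = 0.48
  ~y: Łukasiewicz ¬ gives 1 − 0.52 = 0.48
  (~(~((y -> (y -> (y -> x))) | ~y) | y) & ~y) = min(0.48, 0.48) = 0.48
  Łukasiewicz value = 0.48
Difference: 0 − 0.48 = -0.48

-0.48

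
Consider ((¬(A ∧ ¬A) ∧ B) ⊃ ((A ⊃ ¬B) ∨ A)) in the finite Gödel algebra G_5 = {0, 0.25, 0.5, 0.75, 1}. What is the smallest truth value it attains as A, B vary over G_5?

0.25

The minimum is attained at A = 0.25, B = 0.5:
  ¬A: Gödel ¬ of 0.25 = 0 (operand ≠ 0)
  (A ∧ ¬A) = min(0.25, 0) = 0
  ¬(A ∧ ¬A): Gödel ¬ of 0 = 1 (operand is 0)
  (¬(A ∧ ¬A) ∧ B) = min(1, 0.5) = 0.5
  ¬B: Gödel ¬ of 0.5 = 0 (operand ≠ 0)
  (A ⊃ ¬B): 0.25 > 0, so result = 0
  ((A ⊃ ¬B) ∨ A) = max(0, 0.25) = 0.25
  ((¬(A ∧ ¬A) ∧ B) ⊃ ((A ⊃ ¬B) ∨ A)): 0.5 > 0.25, so result = 0.25
Checking all 25 assignments confirms none give a value below 0.25.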